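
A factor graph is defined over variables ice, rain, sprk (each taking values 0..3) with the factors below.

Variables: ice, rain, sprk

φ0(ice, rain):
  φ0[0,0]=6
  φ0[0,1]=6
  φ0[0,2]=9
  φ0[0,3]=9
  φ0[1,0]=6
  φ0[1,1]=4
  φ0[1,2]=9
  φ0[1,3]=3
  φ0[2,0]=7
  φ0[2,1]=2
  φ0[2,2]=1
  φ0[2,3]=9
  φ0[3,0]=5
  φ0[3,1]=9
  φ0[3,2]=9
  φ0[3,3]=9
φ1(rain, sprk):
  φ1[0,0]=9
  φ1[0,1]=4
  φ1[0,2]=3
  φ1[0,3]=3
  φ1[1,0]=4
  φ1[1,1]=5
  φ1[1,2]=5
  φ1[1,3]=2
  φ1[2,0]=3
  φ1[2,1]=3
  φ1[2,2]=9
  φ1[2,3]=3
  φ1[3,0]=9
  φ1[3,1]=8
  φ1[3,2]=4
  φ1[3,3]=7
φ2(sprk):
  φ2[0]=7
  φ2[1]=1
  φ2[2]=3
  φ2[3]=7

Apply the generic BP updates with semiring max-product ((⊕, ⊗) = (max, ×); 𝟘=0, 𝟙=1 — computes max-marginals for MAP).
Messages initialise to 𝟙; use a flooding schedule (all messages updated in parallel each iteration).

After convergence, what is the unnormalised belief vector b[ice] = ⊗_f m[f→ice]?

init: all messages = 𝟙 over 4 values
r1 m[φ0→ice] = [9, 9, 9, 9]
r1 m[φ0→rain] = [7, 9, 9, 9]
r1 m[φ1→rain] = [9, 5, 9, 9]
r1 m[φ1→sprk] = [9, 8, 9, 7]
r1 m[φ2→sprk] = [7, 1, 3, 7]
r1 m[ice→φ0] = [1, 1, 1, 1]
r1 m[rain→φ0] = [1, 1, 1, 1]
r1 m[rain→φ1] = [1, 1, 1, 1]
r1 m[sprk→φ1] = [1, 1, 1, 1]
r1 m[sprk→φ2] = [1, 1, 1, 1]
r2 m[φ0→ice] = [9, 9, 9, 9]
r2 m[φ0→rain] = [7, 9, 9, 9]
r2 m[φ1→rain] = [9, 5, 9, 9]
r2 m[φ1→sprk] = [9, 8, 9, 7]
r2 m[φ2→sprk] = [7, 1, 3, 7]
r2 m[ice→φ0] = [1, 1, 1, 1]
r2 m[rain→φ0] = [9, 5, 9, 9]
r2 m[rain→φ1] = [7, 9, 9, 9]
r2 m[sprk→φ1] = [7, 1, 3, 7]
r2 m[sprk→φ2] = [9, 8, 9, 7]
r3 m[φ0→ice] = [81, 81, 81, 81]
r3 m[φ0→rain] = [7, 9, 9, 9]
r3 m[φ1→rain] = [63, 28, 27, 63]
r3 m[φ1→sprk] = [81, 72, 81, 63]
r3 m[φ2→sprk] = [7, 1, 3, 7]
r3 m[ice→φ0] = [1, 1, 1, 1]
r3 m[rain→φ0] = [9, 5, 9, 9]
r3 m[rain→φ1] = [7, 9, 9, 9]
r3 m[sprk→φ1] = [7, 1, 3, 7]
r3 m[sprk→φ2] = [9, 8, 9, 7]
r4 m[φ0→ice] = [81, 81, 81, 81]
r4 m[φ0→rain] = [7, 9, 9, 9]
r4 m[φ1→rain] = [63, 28, 27, 63]
r4 m[φ1→sprk] = [81, 72, 81, 63]
r4 m[φ2→sprk] = [7, 1, 3, 7]
r4 m[ice→φ0] = [1, 1, 1, 1]
r4 m[rain→φ0] = [63, 28, 27, 63]
r4 m[rain→φ1] = [7, 9, 9, 9]
r4 m[sprk→φ1] = [7, 1, 3, 7]
r4 m[sprk→φ2] = [81, 72, 81, 63]
r5 m[φ0→ice] = [567, 378, 567, 567]
r5 m[φ0→rain] = [7, 9, 9, 9]
r5 m[φ1→rain] = [63, 28, 27, 63]
r5 m[φ1→sprk] = [81, 72, 81, 63]
r5 m[φ2→sprk] = [7, 1, 3, 7]
r5 m[ice→φ0] = [1, 1, 1, 1]
r5 m[rain→φ0] = [63, 28, 27, 63]
r5 m[rain→φ1] = [7, 9, 9, 9]
r5 m[sprk→φ1] = [7, 1, 3, 7]
r5 m[sprk→φ2] = [81, 72, 81, 63]
r6 m[φ0→ice] = [567, 378, 567, 567]
r6 m[φ0→rain] = [7, 9, 9, 9]
r6 m[φ1→rain] = [63, 28, 27, 63]
r6 m[φ1→sprk] = [81, 72, 81, 63]
r6 m[φ2→sprk] = [7, 1, 3, 7]
r6 m[ice→φ0] = [1, 1, 1, 1]
r6 m[rain→φ0] = [63, 28, 27, 63]
r6 m[rain→φ1] = [7, 9, 9, 9]
r6 m[sprk→φ1] = [7, 1, 3, 7]
r6 m[sprk→φ2] = [81, 72, 81, 63]
fixed point reached at round 6
b[ice] = ⊗ incoming = [567, 378, 567, 567]

b[ice] = [567, 378, 567, 567]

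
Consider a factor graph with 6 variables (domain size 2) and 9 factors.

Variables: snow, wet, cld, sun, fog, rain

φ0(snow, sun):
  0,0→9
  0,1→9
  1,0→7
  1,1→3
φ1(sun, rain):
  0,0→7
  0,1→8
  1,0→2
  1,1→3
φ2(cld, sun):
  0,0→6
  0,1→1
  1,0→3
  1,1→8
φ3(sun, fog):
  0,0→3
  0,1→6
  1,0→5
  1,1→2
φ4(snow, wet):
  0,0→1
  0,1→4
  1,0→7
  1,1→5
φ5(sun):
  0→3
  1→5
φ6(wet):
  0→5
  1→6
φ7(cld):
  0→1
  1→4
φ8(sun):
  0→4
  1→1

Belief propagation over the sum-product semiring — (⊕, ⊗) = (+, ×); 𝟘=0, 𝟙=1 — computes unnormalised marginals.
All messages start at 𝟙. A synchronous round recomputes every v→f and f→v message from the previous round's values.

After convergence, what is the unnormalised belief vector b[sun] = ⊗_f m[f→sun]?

init: all messages = 𝟙 over 2 values
r1 m[φ0→snow] = [18, 10]
r1 m[φ0→sun] = [16, 12]
r1 m[φ1→sun] = [15, 5]
r1 m[φ1→rain] = [9, 11]
r1 m[φ2→cld] = [7, 11]
r1 m[φ2→sun] = [9, 9]
r1 m[φ3→sun] = [9, 7]
r1 m[φ3→fog] = [8, 8]
r1 m[φ4→snow] = [5, 12]
r1 m[φ4→wet] = [8, 9]
r1 m[φ5→sun] = [3, 5]
r1 m[φ6→wet] = [5, 6]
r1 m[φ7→cld] = [1, 4]
r1 m[φ8→sun] = [4, 1]
r1 m[snow→φ0] = [1, 1]
r1 m[snow→φ4] = [1, 1]
r1 m[wet→φ4] = [1, 1]
r1 m[wet→φ6] = [1, 1]
r1 m[cld→φ2] = [1, 1]
r1 m[cld→φ7] = [1, 1]
r1 m[sun→φ0] = [1, 1]
r1 m[sun→φ1] = [1, 1]
r1 m[sun→φ2] = [1, 1]
r1 m[sun→φ3] = [1, 1]
r1 m[sun→φ5] = [1, 1]
r1 m[sun→φ8] = [1, 1]
r1 m[fog→φ3] = [1, 1]
r1 m[rain→φ1] = [1, 1]
r2 m[φ0→snow] = [18, 10]
r2 m[φ0→sun] = [16, 12]
r2 m[φ1→sun] = [15, 5]
r2 m[φ1→rain] = [9, 11]
r2 m[φ2→cld] = [7, 11]
r2 m[φ2→sun] = [9, 9]
r2 m[φ3→sun] = [9, 7]
r2 m[φ3→fog] = [8, 8]
r2 m[φ4→snow] = [5, 12]
r2 m[φ4→wet] = [8, 9]
r2 m[φ5→sun] = [3, 5]
r2 m[φ6→wet] = [5, 6]
r2 m[φ7→cld] = [1, 4]
r2 m[φ8→sun] = [4, 1]
r2 m[snow→φ0] = [5, 12]
r2 m[snow→φ4] = [18, 10]
r2 m[wet→φ4] = [5, 6]
r2 m[wet→φ6] = [8, 9]
r2 m[cld→φ2] = [1, 4]
r2 m[cld→φ7] = [7, 11]
r2 m[sun→φ0] = [14580, 1575]
r2 m[sun→φ1] = [15552, 3780]
r2 m[sun→φ2] = [25920, 2100]
r2 m[sun→φ3] = [25920, 2700]
r2 m[sun→φ5] = [77760, 3780]
r2 m[sun→φ8] = [58320, 18900]
r2 m[fog→φ3] = [1, 1]
r2 m[rain→φ1] = [1, 1]
r3 m[φ0→snow] = [145395, 106785]
r3 m[φ0→sun] = [129, 81]
r3 m[φ1→sun] = [15, 5]
r3 m[φ1→rain] = [116424, 135756]
r3 m[φ2→cld] = [157620, 94560]
r3 m[φ2→sun] = [18, 33]
r3 m[φ3→sun] = [9, 7]
r3 m[φ3→fog] = [91260, 160920]
r3 m[φ4→snow] = [29, 65]
r3 m[φ4→wet] = [88, 122]
r3 m[φ5→sun] = [3, 5]
r3 m[φ6→wet] = [5, 6]
r3 m[φ7→cld] = [1, 4]
r3 m[φ8→sun] = [4, 1]
r3 m[snow→φ0] = [5, 12]
r3 m[snow→φ4] = [18, 10]
r3 m[wet→φ4] = [5, 6]
r3 m[wet→φ6] = [8, 9]
r3 m[cld→φ2] = [1, 4]
r3 m[cld→φ7] = [7, 11]
r3 m[sun→φ0] = [14580, 1575]
r3 m[sun→φ1] = [15552, 3780]
r3 m[sun→φ2] = [25920, 2100]
r3 m[sun→φ3] = [25920, 2700]
r3 m[sun→φ5] = [77760, 3780]
r3 m[sun→φ8] = [58320, 18900]
r3 m[fog→φ3] = [1, 1]
r3 m[rain→φ1] = [1, 1]
r4 m[φ0→snow] = [145395, 106785]
r4 m[φ0→sun] = [129, 81]
r4 m[φ1→sun] = [15, 5]
r4 m[φ1→rain] = [116424, 135756]
r4 m[φ2→cld] = [157620, 94560]
r4 m[φ2→sun] = [18, 33]
r4 m[φ3→sun] = [9, 7]
r4 m[φ3→fog] = [91260, 160920]
r4 m[φ4→snow] = [29, 65]
r4 m[φ4→wet] = [88, 122]
r4 m[φ5→sun] = [3, 5]
r4 m[φ6→wet] = [5, 6]
r4 m[φ7→cld] = [1, 4]
r4 m[φ8→sun] = [4, 1]
r4 m[snow→φ0] = [29, 65]
r4 m[snow→φ4] = [145395, 106785]
r4 m[wet→φ4] = [5, 6]
r4 m[wet→φ6] = [88, 122]
r4 m[cld→φ2] = [1, 4]
r4 m[cld→φ7] = [157620, 94560]
r4 m[sun→φ0] = [29160, 5775]
r4 m[sun→φ1] = [250776, 93555]
r4 m[sun→φ2] = [208980, 14175]
r4 m[sun→φ3] = [417960, 66825]
r4 m[sun→φ5] = [1253880, 93555]
r4 m[sun→φ8] = [940410, 467775]
r4 m[fog→φ3] = [1, 1]
r4 m[rain→φ1] = [1, 1]
r5 m[φ0→snow] = [314415, 221445]
r5 m[φ0→sun] = [716, 456]
r5 m[φ1→sun] = [15, 5]
r5 m[φ1→rain] = [1942542, 2286873]
r5 m[φ2→cld] = [1268055, 740340]
r5 m[φ2→sun] = [18, 33]
r5 m[φ3→sun] = [9, 7]
r5 m[φ3→fog] = [1588005, 2641410]
r5 m[φ4→snow] = [29, 65]
r5 m[φ4→wet] = [892890, 1115505]
r5 m[φ5→sun] = [3, 5]
r5 m[φ6→wet] = [5, 6]
r5 m[φ7→cld] = [1, 4]
r5 m[φ8→sun] = [4, 1]
r5 m[snow→φ0] = [29, 65]
r5 m[snow→φ4] = [145395, 106785]
r5 m[wet→φ4] = [5, 6]
r5 m[wet→φ6] = [88, 122]
r5 m[cld→φ2] = [1, 4]
r5 m[cld→φ7] = [157620, 94560]
r5 m[sun→φ0] = [29160, 5775]
r5 m[sun→φ1] = [250776, 93555]
r5 m[sun→φ2] = [208980, 14175]
r5 m[sun→φ3] = [417960, 66825]
r5 m[sun→φ5] = [1253880, 93555]
r5 m[sun→φ8] = [940410, 467775]
r5 m[fog→φ3] = [1, 1]
r5 m[rain→φ1] = [1, 1]
r6 m[φ0→snow] = [314415, 221445]
r6 m[φ0→sun] = [716, 456]
r6 m[φ1→sun] = [15, 5]
r6 m[φ1→rain] = [1942542, 2286873]
r6 m[φ2→cld] = [1268055, 740340]
r6 m[φ2→sun] = [18, 33]
r6 m[φ3→sun] = [9, 7]
r6 m[φ3→fog] = [1588005, 2641410]
r6 m[φ4→snow] = [29, 65]
r6 m[φ4→wet] = [892890, 1115505]
r6 m[φ5→sun] = [3, 5]
r6 m[φ6→wet] = [5, 6]
r6 m[φ7→cld] = [1, 4]
r6 m[φ8→sun] = [4, 1]
r6 m[snow→φ0] = [29, 65]
r6 m[snow→φ4] = [314415, 221445]
r6 m[wet→φ4] = [5, 6]
r6 m[wet→φ6] = [892890, 1115505]
r6 m[cld→φ2] = [1, 4]
r6 m[cld→φ7] = [1268055, 740340]
r6 m[sun→φ0] = [29160, 5775]
r6 m[sun→φ1] = [1391904, 526680]
r6 m[sun→φ2] = [1159920, 79800]
r6 m[sun→φ3] = [2319840, 376200]
r6 m[sun→φ5] = [6959520, 526680]
r6 m[sun→φ8] = [5219640, 2633400]
r6 m[fog→φ3] = [1, 1]
r6 m[rain→φ1] = [1, 1]
r7 m[φ0→snow] = [314415, 221445]
r7 m[φ0→sun] = [716, 456]
r7 m[φ1→sun] = [15, 5]
r7 m[φ1→rain] = [10796688, 12715272]
r7 m[φ2→cld] = [7039320, 4118160]
r7 m[φ2→sun] = [18, 33]
r7 m[φ3→sun] = [9, 7]
r7 m[φ3→fog] = [8840520, 14671440]
r7 m[φ4→snow] = [29, 65]
r7 m[φ4→wet] = [1864530, 2364885]
r7 m[φ5→sun] = [3, 5]
r7 m[φ6→wet] = [5, 6]
r7 m[φ7→cld] = [1, 4]
r7 m[φ8→sun] = [4, 1]
r7 m[snow→φ0] = [29, 65]
r7 m[snow→φ4] = [314415, 221445]
r7 m[wet→φ4] = [5, 6]
r7 m[wet→φ6] = [892890, 1115505]
r7 m[cld→φ2] = [1, 4]
r7 m[cld→φ7] = [1268055, 740340]
r7 m[sun→φ0] = [29160, 5775]
r7 m[sun→φ1] = [1391904, 526680]
r7 m[sun→φ2] = [1159920, 79800]
r7 m[sun→φ3] = [2319840, 376200]
r7 m[sun→φ5] = [6959520, 526680]
r7 m[sun→φ8] = [5219640, 2633400]
r7 m[fog→φ3] = [1, 1]
r7 m[rain→φ1] = [1, 1]
r8 m[φ0→snow] = [314415, 221445]
r8 m[φ0→sun] = [716, 456]
r8 m[φ1→sun] = [15, 5]
r8 m[φ1→rain] = [10796688, 12715272]
r8 m[φ2→cld] = [7039320, 4118160]
r8 m[φ2→sun] = [18, 33]
r8 m[φ3→sun] = [9, 7]
r8 m[φ3→fog] = [8840520, 14671440]
r8 m[φ4→snow] = [29, 65]
r8 m[φ4→wet] = [1864530, 2364885]
r8 m[φ5→sun] = [3, 5]
r8 m[φ6→wet] = [5, 6]
r8 m[φ7→cld] = [1, 4]
r8 m[φ8→sun] = [4, 1]
r8 m[snow→φ0] = [29, 65]
r8 m[snow→φ4] = [314415, 221445]
r8 m[wet→φ4] = [5, 6]
r8 m[wet→φ6] = [1864530, 2364885]
r8 m[cld→φ2] = [1, 4]
r8 m[cld→φ7] = [7039320, 4118160]
r8 m[sun→φ0] = [29160, 5775]
r8 m[sun→φ1] = [1391904, 526680]
r8 m[sun→φ2] = [1159920, 79800]
r8 m[sun→φ3] = [2319840, 376200]
r8 m[sun→φ5] = [6959520, 526680]
r8 m[sun→φ8] = [5219640, 2633400]
r8 m[fog→φ3] = [1, 1]
r8 m[rain→φ1] = [1, 1]
r9 m[φ0→snow] = [314415, 221445]
r9 m[φ0→sun] = [716, 456]
r9 m[φ1→sun] = [15, 5]
r9 m[φ1→rain] = [10796688, 12715272]
r9 m[φ2→cld] = [7039320, 4118160]
r9 m[φ2→sun] = [18, 33]
r9 m[φ3→sun] = [9, 7]
r9 m[φ3→fog] = [8840520, 14671440]
r9 m[φ4→snow] = [29, 65]
r9 m[φ4→wet] = [1864530, 2364885]
r9 m[φ5→sun] = [3, 5]
r9 m[φ6→wet] = [5, 6]
r9 m[φ7→cld] = [1, 4]
r9 m[φ8→sun] = [4, 1]
r9 m[snow→φ0] = [29, 65]
r9 m[snow→φ4] = [314415, 221445]
r9 m[wet→φ4] = [5, 6]
r9 m[wet→φ6] = [1864530, 2364885]
r9 m[cld→φ2] = [1, 4]
r9 m[cld→φ7] = [7039320, 4118160]
r9 m[sun→φ0] = [29160, 5775]
r9 m[sun→φ1] = [1391904, 526680]
r9 m[sun→φ2] = [1159920, 79800]
r9 m[sun→φ3] = [2319840, 376200]
r9 m[sun→φ5] = [6959520, 526680]
r9 m[sun→φ8] = [5219640, 2633400]
r9 m[fog→φ3] = [1, 1]
r9 m[rain→φ1] = [1, 1]
fixed point reached at round 9
b[sun] = ⊗ incoming = [20878560, 2633400]

b[sun] = [20878560, 2633400]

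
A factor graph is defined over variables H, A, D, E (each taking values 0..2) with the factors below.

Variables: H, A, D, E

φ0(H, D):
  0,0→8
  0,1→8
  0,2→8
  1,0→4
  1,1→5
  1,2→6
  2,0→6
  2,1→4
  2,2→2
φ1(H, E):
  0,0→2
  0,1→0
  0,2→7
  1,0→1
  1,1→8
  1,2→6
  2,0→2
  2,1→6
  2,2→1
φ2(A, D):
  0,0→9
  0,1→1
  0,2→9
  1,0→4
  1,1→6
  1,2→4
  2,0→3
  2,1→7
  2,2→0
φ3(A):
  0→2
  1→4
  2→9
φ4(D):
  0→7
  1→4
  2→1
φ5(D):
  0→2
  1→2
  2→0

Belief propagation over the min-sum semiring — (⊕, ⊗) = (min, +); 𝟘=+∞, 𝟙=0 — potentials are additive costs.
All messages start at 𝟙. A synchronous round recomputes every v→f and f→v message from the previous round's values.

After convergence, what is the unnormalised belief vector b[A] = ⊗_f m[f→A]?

b[A] = [14, 12, 13]

init: all messages = 𝟙 over 3 values
r1 m[φ0→H] = [8, 4, 2]
r1 m[φ0→D] = [4, 4, 2]
r1 m[φ1→H] = [0, 1, 1]
r1 m[φ1→E] = [1, 0, 1]
r1 m[φ2→A] = [1, 4, 0]
r1 m[φ2→D] = [3, 1, 0]
r1 m[φ3→A] = [2, 4, 9]
r1 m[φ4→D] = [7, 4, 1]
r1 m[φ5→D] = [2, 2, 0]
r1 m[H→φ0] = [0, 0, 0]
r1 m[H→φ1] = [0, 0, 0]
r1 m[A→φ2] = [0, 0, 0]
r1 m[A→φ3] = [0, 0, 0]
r1 m[D→φ0] = [0, 0, 0]
r1 m[D→φ2] = [0, 0, 0]
r1 m[D→φ4] = [0, 0, 0]
r1 m[D→φ5] = [0, 0, 0]
r1 m[E→φ1] = [0, 0, 0]
r2 m[φ0→H] = [8, 4, 2]
r2 m[φ0→D] = [4, 4, 2]
r2 m[φ1→H] = [0, 1, 1]
r2 m[φ1→E] = [1, 0, 1]
r2 m[φ2→A] = [1, 4, 0]
r2 m[φ2→D] = [3, 1, 0]
r2 m[φ3→A] = [2, 4, 9]
r2 m[φ4→D] = [7, 4, 1]
r2 m[φ5→D] = [2, 2, 0]
r2 m[H→φ0] = [0, 1, 1]
r2 m[H→φ1] = [8, 4, 2]
r2 m[A→φ2] = [2, 4, 9]
r2 m[A→φ3] = [1, 4, 0]
r2 m[D→φ0] = [12, 7, 1]
r2 m[D→φ2] = [13, 10, 3]
r2 m[D→φ4] = [9, 7, 2]
r2 m[D→φ5] = [14, 9, 3]
r2 m[E→φ1] = [0, 0, 0]
r3 m[φ0→H] = [9, 7, 3]
r3 m[φ0→D] = [5, 5, 3]
r3 m[φ1→H] = [0, 1, 1]
r3 m[φ1→E] = [4, 8, 3]
r3 m[φ2→A] = [11, 7, 3]
r3 m[φ2→D] = [8, 3, 8]
r3 m[φ3→A] = [2, 4, 9]
r3 m[φ4→D] = [7, 4, 1]
r3 m[φ5→D] = [2, 2, 0]
r3 m[H→φ0] = [0, 1, 1]
r3 m[H→φ1] = [8, 4, 2]
r3 m[A→φ2] = [2, 4, 9]
r3 m[A→φ3] = [1, 4, 0]
r3 m[D→φ0] = [12, 7, 1]
r3 m[D→φ2] = [13, 10, 3]
r3 m[D→φ4] = [9, 7, 2]
r3 m[D→φ5] = [14, 9, 3]
r3 m[E→φ1] = [0, 0, 0]
r4 m[φ0→H] = [9, 7, 3]
r4 m[φ0→D] = [5, 5, 3]
r4 m[φ1→H] = [0, 1, 1]
r4 m[φ1→E] = [4, 8, 3]
r4 m[φ2→A] = [11, 7, 3]
r4 m[φ2→D] = [8, 3, 8]
r4 m[φ3→A] = [2, 4, 9]
r4 m[φ4→D] = [7, 4, 1]
r4 m[φ5→D] = [2, 2, 0]
r4 m[H→φ0] = [0, 1, 1]
r4 m[H→φ1] = [9, 7, 3]
r4 m[A→φ2] = [2, 4, 9]
r4 m[A→φ3] = [11, 7, 3]
r4 m[D→φ0] = [17, 9, 9]
r4 m[D→φ2] = [14, 11, 4]
r4 m[D→φ4] = [15, 10, 11]
r4 m[D→φ5] = [20, 12, 12]
r4 m[E→φ1] = [0, 0, 0]
r5 m[φ0→H] = [17, 14, 11]
r5 m[φ0→D] = [5, 5, 3]
r5 m[φ1→H] = [0, 1, 1]
r5 m[φ1→E] = [5, 9, 4]
r5 m[φ2→A] = [12, 8, 4]
r5 m[φ2→D] = [8, 3, 8]
r5 m[φ3→A] = [2, 4, 9]
r5 m[φ4→D] = [7, 4, 1]
r5 m[φ5→D] = [2, 2, 0]
r5 m[H→φ0] = [0, 1, 1]
r5 m[H→φ1] = [9, 7, 3]
r5 m[A→φ2] = [2, 4, 9]
r5 m[A→φ3] = [11, 7, 3]
r5 m[D→φ0] = [17, 9, 9]
r5 m[D→φ2] = [14, 11, 4]
r5 m[D→φ4] = [15, 10, 11]
r5 m[D→φ5] = [20, 12, 12]
r5 m[E→φ1] = [0, 0, 0]
r6 m[φ0→H] = [17, 14, 11]
r6 m[φ0→D] = [5, 5, 3]
r6 m[φ1→H] = [0, 1, 1]
r6 m[φ1→E] = [5, 9, 4]
r6 m[φ2→A] = [12, 8, 4]
r6 m[φ2→D] = [8, 3, 8]
r6 m[φ3→A] = [2, 4, 9]
r6 m[φ4→D] = [7, 4, 1]
r6 m[φ5→D] = [2, 2, 0]
r6 m[H→φ0] = [0, 1, 1]
r6 m[H→φ1] = [17, 14, 11]
r6 m[A→φ2] = [2, 4, 9]
r6 m[A→φ3] = [12, 8, 4]
r6 m[D→φ0] = [17, 9, 9]
r6 m[D→φ2] = [14, 11, 4]
r6 m[D→φ4] = [15, 10, 11]
r6 m[D→φ5] = [20, 12, 12]
r6 m[E→φ1] = [0, 0, 0]
r7 m[φ0→H] = [17, 14, 11]
r7 m[φ0→D] = [5, 5, 3]
r7 m[φ1→H] = [0, 1, 1]
r7 m[φ1→E] = [13, 17, 12]
r7 m[φ2→A] = [12, 8, 4]
r7 m[φ2→D] = [8, 3, 8]
r7 m[φ3→A] = [2, 4, 9]
r7 m[φ4→D] = [7, 4, 1]
r7 m[φ5→D] = [2, 2, 0]
r7 m[H→φ0] = [0, 1, 1]
r7 m[H→φ1] = [17, 14, 11]
r7 m[A→φ2] = [2, 4, 9]
r7 m[A→φ3] = [12, 8, 4]
r7 m[D→φ0] = [17, 9, 9]
r7 m[D→φ2] = [14, 11, 4]
r7 m[D→φ4] = [15, 10, 11]
r7 m[D→φ5] = [20, 12, 12]
r7 m[E→φ1] = [0, 0, 0]
r8 m[φ0→H] = [17, 14, 11]
r8 m[φ0→D] = [5, 5, 3]
r8 m[φ1→H] = [0, 1, 1]
r8 m[φ1→E] = [13, 17, 12]
r8 m[φ2→A] = [12, 8, 4]
r8 m[φ2→D] = [8, 3, 8]
r8 m[φ3→A] = [2, 4, 9]
r8 m[φ4→D] = [7, 4, 1]
r8 m[φ5→D] = [2, 2, 0]
r8 m[H→φ0] = [0, 1, 1]
r8 m[H→φ1] = [17, 14, 11]
r8 m[A→φ2] = [2, 4, 9]
r8 m[A→φ3] = [12, 8, 4]
r8 m[D→φ0] = [17, 9, 9]
r8 m[D→φ2] = [14, 11, 4]
r8 m[D→φ4] = [15, 10, 11]
r8 m[D→φ5] = [20, 12, 12]
r8 m[E→φ1] = [0, 0, 0]
fixed point reached at round 8
b[A] = ⊗ incoming = [14, 12, 13]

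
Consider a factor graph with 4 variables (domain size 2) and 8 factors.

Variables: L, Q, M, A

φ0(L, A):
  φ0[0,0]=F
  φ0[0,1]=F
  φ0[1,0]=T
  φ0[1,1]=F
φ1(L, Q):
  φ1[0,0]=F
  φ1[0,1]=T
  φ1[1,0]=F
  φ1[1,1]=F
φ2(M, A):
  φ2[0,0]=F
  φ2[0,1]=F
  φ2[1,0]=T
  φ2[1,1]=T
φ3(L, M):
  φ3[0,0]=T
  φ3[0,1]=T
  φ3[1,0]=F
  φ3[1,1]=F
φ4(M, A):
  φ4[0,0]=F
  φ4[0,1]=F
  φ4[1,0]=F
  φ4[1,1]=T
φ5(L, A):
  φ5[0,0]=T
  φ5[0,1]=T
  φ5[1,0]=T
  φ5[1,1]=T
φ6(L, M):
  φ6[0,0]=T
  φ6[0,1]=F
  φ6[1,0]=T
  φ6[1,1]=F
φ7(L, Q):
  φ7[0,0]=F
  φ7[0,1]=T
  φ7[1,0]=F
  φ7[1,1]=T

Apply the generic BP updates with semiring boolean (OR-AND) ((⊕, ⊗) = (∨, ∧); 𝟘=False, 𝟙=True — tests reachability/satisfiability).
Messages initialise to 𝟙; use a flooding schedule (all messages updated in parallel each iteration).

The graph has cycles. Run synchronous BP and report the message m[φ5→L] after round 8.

message @ round 8 = [F, F]

init: all messages = 𝟙 over 2 values
r1 m[φ0→L] = [F, T]
r1 m[φ0→A] = [T, F]
r1 m[φ1→L] = [T, F]
r1 m[φ1→Q] = [F, T]
r1 m[φ2→M] = [F, T]
r1 m[φ2→A] = [T, T]
r1 m[φ3→L] = [T, F]
r1 m[φ3→M] = [T, T]
r1 m[φ4→M] = [F, T]
r1 m[φ4→A] = [F, T]
r1 m[φ5→L] = [T, T]
r1 m[φ5→A] = [T, T]
r1 m[φ6→L] = [T, T]
r1 m[φ6→M] = [T, F]
r1 m[φ7→L] = [T, T]
r1 m[φ7→Q] = [F, T]
r1 m[L→φ0] = [T, T]
r1 m[L→φ1] = [T, T]
r1 m[L→φ3] = [T, T]
r1 m[L→φ5] = [T, T]
r1 m[L→φ6] = [T, T]
r1 m[L→φ7] = [T, T]
r1 m[Q→φ1] = [T, T]
r1 m[Q→φ7] = [T, T]
r1 m[M→φ2] = [T, T]
r1 m[M→φ3] = [T, T]
r1 m[M→φ4] = [T, T]
r1 m[M→φ6] = [T, T]
r1 m[A→φ0] = [T, T]
r1 m[A→φ2] = [T, T]
r1 m[A→φ4] = [T, T]
r1 m[A→φ5] = [T, T]
r2 m[φ0→L] = [F, T]
r2 m[φ0→A] = [T, F]
r2 m[φ1→L] = [T, F]
r2 m[φ1→Q] = [F, T]
r2 m[φ2→M] = [F, T]
r2 m[φ2→A] = [T, T]
r2 m[φ3→L] = [T, F]
r2 m[φ3→M] = [T, T]
r2 m[φ4→M] = [F, T]
r2 m[φ4→A] = [F, T]
r2 m[φ5→L] = [T, T]
r2 m[φ5→A] = [T, T]
r2 m[φ6→L] = [T, T]
r2 m[φ6→M] = [T, F]
r2 m[φ7→L] = [T, T]
r2 m[φ7→Q] = [F, T]
r2 m[L→φ0] = [T, F]
r2 m[L→φ1] = [F, F]
r2 m[L→φ3] = [F, F]
r2 m[L→φ5] = [F, F]
r2 m[L→φ6] = [F, F]
r2 m[L→φ7] = [F, F]
r2 m[Q→φ1] = [F, T]
r2 m[Q→φ7] = [F, T]
r2 m[M→φ2] = [F, F]
r2 m[M→φ3] = [F, F]
r2 m[M→φ4] = [F, F]
r2 m[M→φ6] = [F, T]
r2 m[A→φ0] = [F, T]
r2 m[A→φ2] = [F, F]
r2 m[A→φ4] = [T, F]
r2 m[A→φ5] = [F, F]
r3 m[φ0→L] = [F, F]
r3 m[φ0→A] = [F, F]
r3 m[φ1→L] = [T, F]
r3 m[φ1→Q] = [F, F]
r3 m[φ2→M] = [F, F]
r3 m[φ2→A] = [F, F]
r3 m[φ3→L] = [F, F]
r3 m[φ3→M] = [F, F]
r3 m[φ4→M] = [F, F]
r3 m[φ4→A] = [F, F]
r3 m[φ5→L] = [F, F]
r3 m[φ5→A] = [F, F]
r3 m[φ6→L] = [F, F]
r3 m[φ6→M] = [F, F]
r3 m[φ7→L] = [T, T]
r3 m[φ7→Q] = [F, F]
r3 m[L→φ0] = [T, F]
r3 m[L→φ1] = [F, F]
r3 m[L→φ3] = [F, F]
r3 m[L→φ5] = [F, F]
r3 m[L→φ6] = [F, F]
r3 m[L→φ7] = [F, F]
r3 m[Q→φ1] = [F, T]
r3 m[Q→φ7] = [F, T]
r3 m[M→φ2] = [F, F]
r3 m[M→φ3] = [F, F]
r3 m[M→φ4] = [F, F]
r3 m[M→φ6] = [F, T]
r3 m[A→φ0] = [F, T]
r3 m[A→φ2] = [F, F]
r3 m[A→φ4] = [T, F]
r3 m[A→φ5] = [F, F]
r4 m[φ0→L] = [F, F]
r4 m[φ0→A] = [F, F]
r4 m[φ1→L] = [T, F]
r4 m[φ1→Q] = [F, F]
r4 m[φ2→M] = [F, F]
r4 m[φ2→A] = [F, F]
r4 m[φ3→L] = [F, F]
r4 m[φ3→M] = [F, F]
r4 m[φ4→M] = [F, F]
r4 m[φ4→A] = [F, F]
r4 m[φ5→L] = [F, F]
r4 m[φ5→A] = [F, F]
r4 m[φ6→L] = [F, F]
r4 m[φ6→M] = [F, F]
r4 m[φ7→L] = [T, T]
r4 m[φ7→Q] = [F, F]
r4 m[L→φ0] = [F, F]
r4 m[L→φ1] = [F, F]
r4 m[L→φ3] = [F, F]
r4 m[L→φ5] = [F, F]
r4 m[L→φ6] = [F, F]
r4 m[L→φ7] = [F, F]
r4 m[Q→φ1] = [F, F]
r4 m[Q→φ7] = [F, F]
r4 m[M→φ2] = [F, F]
r4 m[M→φ3] = [F, F]
r4 m[M→φ4] = [F, F]
r4 m[M→φ6] = [F, F]
r4 m[A→φ0] = [F, F]
r4 m[A→φ2] = [F, F]
r4 m[A→φ4] = [F, F]
r4 m[A→φ5] = [F, F]
r5 m[φ0→L] = [F, F]
r5 m[φ0→A] = [F, F]
r5 m[φ1→L] = [F, F]
r5 m[φ1→Q] = [F, F]
r5 m[φ2→M] = [F, F]
r5 m[φ2→A] = [F, F]
r5 m[φ3→L] = [F, F]
r5 m[φ3→M] = [F, F]
r5 m[φ4→M] = [F, F]
r5 m[φ4→A] = [F, F]
r5 m[φ5→L] = [F, F]
r5 m[φ5→A] = [F, F]
r5 m[φ6→L] = [F, F]
r5 m[φ6→M] = [F, F]
r5 m[φ7→L] = [F, F]
r5 m[φ7→Q] = [F, F]
r5 m[L→φ0] = [F, F]
r5 m[L→φ1] = [F, F]
r5 m[L→φ3] = [F, F]
r5 m[L→φ5] = [F, F]
r5 m[L→φ6] = [F, F]
r5 m[L→φ7] = [F, F]
r5 m[Q→φ1] = [F, F]
r5 m[Q→φ7] = [F, F]
r5 m[M→φ2] = [F, F]
r5 m[M→φ3] = [F, F]
r5 m[M→φ4] = [F, F]
r5 m[M→φ6] = [F, F]
r5 m[A→φ0] = [F, F]
r5 m[A→φ2] = [F, F]
r5 m[A→φ4] = [F, F]
r5 m[A→φ5] = [F, F]
r6 m[φ0→L] = [F, F]
r6 m[φ0→A] = [F, F]
r6 m[φ1→L] = [F, F]
r6 m[φ1→Q] = [F, F]
r6 m[φ2→M] = [F, F]
r6 m[φ2→A] = [F, F]
r6 m[φ3→L] = [F, F]
r6 m[φ3→M] = [F, F]
r6 m[φ4→M] = [F, F]
r6 m[φ4→A] = [F, F]
r6 m[φ5→L] = [F, F]
r6 m[φ5→A] = [F, F]
r6 m[φ6→L] = [F, F]
r6 m[φ6→M] = [F, F]
r6 m[φ7→L] = [F, F]
r6 m[φ7→Q] = [F, F]
r6 m[L→φ0] = [F, F]
r6 m[L→φ1] = [F, F]
r6 m[L→φ3] = [F, F]
r6 m[L→φ5] = [F, F]
r6 m[L→φ6] = [F, F]
r6 m[L→φ7] = [F, F]
r6 m[Q→φ1] = [F, F]
r6 m[Q→φ7] = [F, F]
r6 m[M→φ2] = [F, F]
r6 m[M→φ3] = [F, F]
r6 m[M→φ4] = [F, F]
r6 m[M→φ6] = [F, F]
r6 m[A→φ0] = [F, F]
r6 m[A→φ2] = [F, F]
r6 m[A→φ4] = [F, F]
r6 m[A→φ5] = [F, F]
r7 m[φ0→L] = [F, F]
r7 m[φ0→A] = [F, F]
r7 m[φ1→L] = [F, F]
r7 m[φ1→Q] = [F, F]
r7 m[φ2→M] = [F, F]
r7 m[φ2→A] = [F, F]
r7 m[φ3→L] = [F, F]
r7 m[φ3→M] = [F, F]
r7 m[φ4→M] = [F, F]
r7 m[φ4→A] = [F, F]
r7 m[φ5→L] = [F, F]
r7 m[φ5→A] = [F, F]
r7 m[φ6→L] = [F, F]
r7 m[φ6→M] = [F, F]
r7 m[φ7→L] = [F, F]
r7 m[φ7→Q] = [F, F]
r7 m[L→φ0] = [F, F]
r7 m[L→φ1] = [F, F]
r7 m[L→φ3] = [F, F]
r7 m[L→φ5] = [F, F]
r7 m[L→φ6] = [F, F]
r7 m[L→φ7] = [F, F]
r7 m[Q→φ1] = [F, F]
r7 m[Q→φ7] = [F, F]
r7 m[M→φ2] = [F, F]
r7 m[M→φ3] = [F, F]
r7 m[M→φ4] = [F, F]
r7 m[M→φ6] = [F, F]
r7 m[A→φ0] = [F, F]
r7 m[A→φ2] = [F, F]
r7 m[A→φ4] = [F, F]
r7 m[A→φ5] = [F, F]
r8 m[φ0→L] = [F, F]
r8 m[φ0→A] = [F, F]
r8 m[φ1→L] = [F, F]
r8 m[φ1→Q] = [F, F]
r8 m[φ2→M] = [F, F]
r8 m[φ2→A] = [F, F]
r8 m[φ3→L] = [F, F]
r8 m[φ3→M] = [F, F]
r8 m[φ4→M] = [F, F]
r8 m[φ4→A] = [F, F]
r8 m[φ5→L] = [F, F]
r8 m[φ5→A] = [F, F]
r8 m[φ6→L] = [F, F]
r8 m[φ6→M] = [F, F]
r8 m[φ7→L] = [F, F]
r8 m[φ7→Q] = [F, F]
r8 m[L→φ0] = [F, F]
r8 m[L→φ1] = [F, F]
r8 m[L→φ3] = [F, F]
r8 m[L→φ5] = [F, F]
r8 m[L→φ6] = [F, F]
r8 m[L→φ7] = [F, F]
r8 m[Q→φ1] = [F, F]
r8 m[Q→φ7] = [F, F]
r8 m[M→φ2] = [F, F]
r8 m[M→φ3] = [F, F]
r8 m[M→φ4] = [F, F]
r8 m[M→φ6] = [F, F]
r8 m[A→φ0] = [F, F]
r8 m[A→φ2] = [F, F]
r8 m[A→φ4] = [F, F]
r8 m[A→φ5] = [F, F]
fixed point reached at round 6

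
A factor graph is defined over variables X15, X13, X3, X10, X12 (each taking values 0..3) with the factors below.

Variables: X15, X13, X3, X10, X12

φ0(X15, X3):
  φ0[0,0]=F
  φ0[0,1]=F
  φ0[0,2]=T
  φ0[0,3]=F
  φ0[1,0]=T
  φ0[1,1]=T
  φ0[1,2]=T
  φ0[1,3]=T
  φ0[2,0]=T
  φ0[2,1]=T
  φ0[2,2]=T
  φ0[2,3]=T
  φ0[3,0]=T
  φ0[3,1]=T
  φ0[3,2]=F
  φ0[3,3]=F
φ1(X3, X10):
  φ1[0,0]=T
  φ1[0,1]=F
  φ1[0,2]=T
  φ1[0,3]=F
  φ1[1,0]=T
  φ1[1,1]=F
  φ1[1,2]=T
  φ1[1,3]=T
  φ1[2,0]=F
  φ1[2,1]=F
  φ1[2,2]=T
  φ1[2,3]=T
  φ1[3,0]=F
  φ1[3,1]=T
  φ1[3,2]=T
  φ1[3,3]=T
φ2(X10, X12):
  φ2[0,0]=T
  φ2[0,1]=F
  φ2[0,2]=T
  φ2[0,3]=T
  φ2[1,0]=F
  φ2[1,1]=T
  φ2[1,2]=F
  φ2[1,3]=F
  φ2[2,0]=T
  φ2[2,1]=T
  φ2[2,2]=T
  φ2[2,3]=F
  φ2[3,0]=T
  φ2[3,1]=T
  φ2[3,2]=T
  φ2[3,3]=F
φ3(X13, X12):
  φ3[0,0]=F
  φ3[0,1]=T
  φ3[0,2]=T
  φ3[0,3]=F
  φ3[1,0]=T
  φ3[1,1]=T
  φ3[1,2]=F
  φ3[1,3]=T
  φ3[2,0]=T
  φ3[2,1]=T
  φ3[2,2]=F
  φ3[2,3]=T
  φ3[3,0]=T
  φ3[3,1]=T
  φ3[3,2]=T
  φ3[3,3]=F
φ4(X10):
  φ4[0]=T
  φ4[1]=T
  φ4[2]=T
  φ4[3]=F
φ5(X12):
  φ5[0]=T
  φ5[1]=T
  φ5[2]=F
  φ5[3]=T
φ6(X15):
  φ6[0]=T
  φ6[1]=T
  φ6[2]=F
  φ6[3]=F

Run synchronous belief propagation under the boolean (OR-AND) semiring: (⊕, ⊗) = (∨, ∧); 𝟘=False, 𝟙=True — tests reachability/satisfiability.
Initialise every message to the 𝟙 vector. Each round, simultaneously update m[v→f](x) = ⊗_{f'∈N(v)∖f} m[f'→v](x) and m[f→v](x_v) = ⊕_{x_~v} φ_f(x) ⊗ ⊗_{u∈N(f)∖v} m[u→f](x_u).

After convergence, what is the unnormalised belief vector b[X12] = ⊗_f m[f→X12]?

init: all messages = 𝟙 over 4 values
r1 m[φ0→X15] = [T, T, T, T]
r1 m[φ0→X3] = [T, T, T, T]
r1 m[φ1→X3] = [T, T, T, T]
r1 m[φ1→X10] = [T, T, T, T]
r1 m[φ2→X10] = [T, T, T, T]
r1 m[φ2→X12] = [T, T, T, T]
r1 m[φ3→X13] = [T, T, T, T]
r1 m[φ3→X12] = [T, T, T, T]
r1 m[φ4→X10] = [T, T, T, F]
r1 m[φ5→X12] = [T, T, F, T]
r1 m[φ6→X15] = [T, T, F, F]
r1 m[X15→φ0] = [T, T, T, T]
r1 m[X15→φ6] = [T, T, T, T]
r1 m[X13→φ3] = [T, T, T, T]
r1 m[X3→φ0] = [T, T, T, T]
r1 m[X3→φ1] = [T, T, T, T]
r1 m[X10→φ1] = [T, T, T, T]
r1 m[X10→φ2] = [T, T, T, T]
r1 m[X10→φ4] = [T, T, T, T]
r1 m[X12→φ2] = [T, T, T, T]
r1 m[X12→φ3] = [T, T, T, T]
r1 m[X12→φ5] = [T, T, T, T]
r2 m[φ0→X15] = [T, T, T, T]
r2 m[φ0→X3] = [T, T, T, T]
r2 m[φ1→X3] = [T, T, T, T]
r2 m[φ1→X10] = [T, T, T, T]
r2 m[φ2→X10] = [T, T, T, T]
r2 m[φ2→X12] = [T, T, T, T]
r2 m[φ3→X13] = [T, T, T, T]
r2 m[φ3→X12] = [T, T, T, T]
r2 m[φ4→X10] = [T, T, T, F]
r2 m[φ5→X12] = [T, T, F, T]
r2 m[φ6→X15] = [T, T, F, F]
r2 m[X15→φ0] = [T, T, F, F]
r2 m[X15→φ6] = [T, T, T, T]
r2 m[X13→φ3] = [T, T, T, T]
r2 m[X3→φ0] = [T, T, T, T]
r2 m[X3→φ1] = [T, T, T, T]
r2 m[X10→φ1] = [T, T, T, F]
r2 m[X10→φ2] = [T, T, T, F]
r2 m[X10→φ4] = [T, T, T, T]
r2 m[X12→φ2] = [T, T, F, T]
r2 m[X12→φ3] = [T, T, F, T]
r2 m[X12→φ5] = [T, T, T, T]
r3 m[φ0→X15] = [T, T, T, T]
r3 m[φ0→X3] = [T, T, T, T]
r3 m[φ1→X3] = [T, T, T, T]
r3 m[φ1→X10] = [T, T, T, T]
r3 m[φ2→X10] = [T, T, T, T]
r3 m[φ2→X12] = [T, T, T, T]
r3 m[φ3→X13] = [T, T, T, T]
r3 m[φ3→X12] = [T, T, T, T]
r3 m[φ4→X10] = [T, T, T, F]
r3 m[φ5→X12] = [T, T, F, T]
r3 m[φ6→X15] = [T, T, F, F]
r3 m[X15→φ0] = [T, T, F, F]
r3 m[X15→φ6] = [T, T, T, T]
r3 m[X13→φ3] = [T, T, T, T]
r3 m[X3→φ0] = [T, T, T, T]
r3 m[X3→φ1] = [T, T, T, T]
r3 m[X10→φ1] = [T, T, T, F]
r3 m[X10→φ2] = [T, T, T, F]
r3 m[X10→φ4] = [T, T, T, T]
r3 m[X12→φ2] = [T, T, F, T]
r3 m[X12→φ3] = [T, T, F, T]
r3 m[X12→φ5] = [T, T, T, T]
fixed point reached at round 3
b[X12] = ⊗ incoming = [T, T, F, T]

b[X12] = [T, T, F, T]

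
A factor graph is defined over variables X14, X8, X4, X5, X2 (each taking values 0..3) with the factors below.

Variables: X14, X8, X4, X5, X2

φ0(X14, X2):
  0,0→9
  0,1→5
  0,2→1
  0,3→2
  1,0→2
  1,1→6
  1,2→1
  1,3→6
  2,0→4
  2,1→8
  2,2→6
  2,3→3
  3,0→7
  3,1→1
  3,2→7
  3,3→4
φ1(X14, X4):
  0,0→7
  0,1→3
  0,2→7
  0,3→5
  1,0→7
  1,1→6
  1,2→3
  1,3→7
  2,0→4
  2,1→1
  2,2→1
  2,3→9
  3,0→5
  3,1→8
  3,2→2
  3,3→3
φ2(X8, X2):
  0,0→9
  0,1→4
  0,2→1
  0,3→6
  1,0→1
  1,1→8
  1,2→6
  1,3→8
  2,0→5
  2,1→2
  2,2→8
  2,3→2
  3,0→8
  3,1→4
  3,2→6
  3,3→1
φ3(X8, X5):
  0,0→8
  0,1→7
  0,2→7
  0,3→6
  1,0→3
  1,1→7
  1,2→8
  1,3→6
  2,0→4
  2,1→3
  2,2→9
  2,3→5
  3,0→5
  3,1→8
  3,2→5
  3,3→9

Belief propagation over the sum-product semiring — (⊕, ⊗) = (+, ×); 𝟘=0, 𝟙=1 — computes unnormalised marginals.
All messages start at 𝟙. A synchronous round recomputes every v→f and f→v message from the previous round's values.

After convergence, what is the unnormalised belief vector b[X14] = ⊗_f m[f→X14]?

init: all messages = 𝟙 over 4 values
r1 m[φ0→X14] = [17, 15, 21, 19]
r1 m[φ0→X2] = [22, 20, 15, 15]
r1 m[φ1→X14] = [22, 23, 15, 18]
r1 m[φ1→X4] = [23, 18, 13, 24]
r1 m[φ2→X8] = [20, 23, 17, 19]
r1 m[φ2→X2] = [23, 18, 21, 17]
r1 m[φ3→X8] = [28, 24, 21, 27]
r1 m[φ3→X5] = [20, 25, 29, 26]
r1 m[X14→φ0] = [1, 1, 1, 1]
r1 m[X14→φ1] = [1, 1, 1, 1]
r1 m[X8→φ2] = [1, 1, 1, 1]
r1 m[X8→φ3] = [1, 1, 1, 1]
r1 m[X4→φ1] = [1, 1, 1, 1]
r1 m[X5→φ3] = [1, 1, 1, 1]
r1 m[X2→φ0] = [1, 1, 1, 1]
r1 m[X2→φ2] = [1, 1, 1, 1]
r2 m[φ0→X14] = [17, 15, 21, 19]
r2 m[φ0→X2] = [22, 20, 15, 15]
r2 m[φ1→X14] = [22, 23, 15, 18]
r2 m[φ1→X4] = [23, 18, 13, 24]
r2 m[φ2→X8] = [20, 23, 17, 19]
r2 m[φ2→X2] = [23, 18, 21, 17]
r2 m[φ3→X8] = [28, 24, 21, 27]
r2 m[φ3→X5] = [20, 25, 29, 26]
r2 m[X14→φ0] = [22, 23, 15, 18]
r2 m[X14→φ1] = [17, 15, 21, 19]
r2 m[X8→φ2] = [28, 24, 21, 27]
r2 m[X8→φ3] = [20, 23, 17, 19]
r2 m[X4→φ1] = [1, 1, 1, 1]
r2 m[X5→φ3] = [1, 1, 1, 1]
r2 m[X2→φ0] = [23, 18, 21, 17]
r2 m[X2→φ2] = [22, 20, 15, 15]
r3 m[φ0→X14] = [352, 277, 413, 394]
r3 m[φ0→X2] = [430, 386, 261, 299]
r3 m[φ1→X14] = [22, 23, 15, 18]
r3 m[φ1→X4] = [403, 314, 223, 436]
r3 m[φ2→X8] = [383, 392, 300, 361]
r3 m[φ2→X2] = [597, 454, 502, 429]
r3 m[φ3→X8] = [28, 24, 21, 27]
r3 m[φ3→X5] = [392, 504, 572, 514]
r3 m[X14→φ0] = [22, 23, 15, 18]
r3 m[X14→φ1] = [17, 15, 21, 19]
r3 m[X8→φ2] = [28, 24, 21, 27]
r3 m[X8→φ3] = [20, 23, 17, 19]
r3 m[X4→φ1] = [1, 1, 1, 1]
r3 m[X5→φ3] = [1, 1, 1, 1]
r3 m[X2→φ0] = [23, 18, 21, 17]
r3 m[X2→φ2] = [22, 20, 15, 15]
r4 m[φ0→X14] = [352, 277, 413, 394]
r4 m[φ0→X2] = [430, 386, 261, 299]
r4 m[φ1→X14] = [22, 23, 15, 18]
r4 m[φ1→X4] = [403, 314, 223, 436]
r4 m[φ2→X8] = [383, 392, 300, 361]
r4 m[φ2→X2] = [597, 454, 502, 429]
r4 m[φ3→X8] = [28, 24, 21, 27]
r4 m[φ3→X5] = [392, 504, 572, 514]
r4 m[X14→φ0] = [22, 23, 15, 18]
r4 m[X14→φ1] = [352, 277, 413, 394]
r4 m[X8→φ2] = [28, 24, 21, 27]
r4 m[X8→φ3] = [383, 392, 300, 361]
r4 m[X4→φ1] = [1, 1, 1, 1]
r4 m[X5→φ3] = [1, 1, 1, 1]
r4 m[X2→φ0] = [597, 454, 502, 429]
r4 m[X2→φ2] = [430, 386, 261, 299]
r5 m[φ0→X14] = [9003, 6994, 10319, 9863]
r5 m[φ0→X2] = [430, 386, 261, 299]
r5 m[φ1→X14] = [22, 23, 15, 18]
r5 m[φ1→X4] = [8025, 6283, 4496, 8598]
r5 m[φ2→X8] = [7469, 7476, 5608, 6849]
r5 m[φ2→X2] = [597, 454, 502, 429]
r5 m[φ3→X8] = [28, 24, 21, 27]
r5 m[φ3→X5] = [7245, 9213, 10322, 9399]
r5 m[X14→φ0] = [22, 23, 15, 18]
r5 m[X14→φ1] = [352, 277, 413, 394]
r5 m[X8→φ2] = [28, 24, 21, 27]
r5 m[X8→φ3] = [383, 392, 300, 361]
r5 m[X4→φ1] = [1, 1, 1, 1]
r5 m[X5→φ3] = [1, 1, 1, 1]
r5 m[X2→φ0] = [597, 454, 502, 429]
r5 m[X2→φ2] = [430, 386, 261, 299]
r6 m[φ0→X14] = [9003, 6994, 10319, 9863]
r6 m[φ0→X2] = [430, 386, 261, 299]
r6 m[φ1→X14] = [22, 23, 15, 18]
r6 m[φ1→X4] = [8025, 6283, 4496, 8598]
r6 m[φ2→X8] = [7469, 7476, 5608, 6849]
r6 m[φ2→X2] = [597, 454, 502, 429]
r6 m[φ3→X8] = [28, 24, 21, 27]
r6 m[φ3→X5] = [7245, 9213, 10322, 9399]
r6 m[X14→φ0] = [22, 23, 15, 18]
r6 m[X14→φ1] = [9003, 6994, 10319, 9863]
r6 m[X8→φ2] = [28, 24, 21, 27]
r6 m[X8→φ3] = [7469, 7476, 5608, 6849]
r6 m[X4→φ1] = [1, 1, 1, 1]
r6 m[X5→φ3] = [1, 1, 1, 1]
r6 m[X2→φ0] = [597, 454, 502, 429]
r6 m[X2→φ2] = [430, 386, 261, 299]
r7 m[φ0→X14] = [9003, 6994, 10319, 9863]
r7 m[φ0→X2] = [430, 386, 261, 299]
r7 m[φ1→X14] = [22, 23, 15, 18]
r7 m[φ1→X4] = [202570, 158196, 114048, 216433]
r7 m[φ2→X8] = [7469, 7476, 5608, 6849]
r7 m[φ2→X2] = [597, 454, 502, 429]
r7 m[φ3→X8] = [28, 24, 21, 27]
r7 m[φ3→X5] = [138857, 176231, 196808, 179351]
r7 m[X14→φ0] = [22, 23, 15, 18]
r7 m[X14→φ1] = [9003, 6994, 10319, 9863]
r7 m[X8→φ2] = [28, 24, 21, 27]
r7 m[X8→φ3] = [7469, 7476, 5608, 6849]
r7 m[X4→φ1] = [1, 1, 1, 1]
r7 m[X5→φ3] = [1, 1, 1, 1]
r7 m[X2→φ0] = [597, 454, 502, 429]
r7 m[X2→φ2] = [430, 386, 261, 299]
r8 m[φ0→X14] = [9003, 6994, 10319, 9863]
r8 m[φ0→X2] = [430, 386, 261, 299]
r8 m[φ1→X14] = [22, 23, 15, 18]
r8 m[φ1→X4] = [202570, 158196, 114048, 216433]
r8 m[φ2→X8] = [7469, 7476, 5608, 6849]
r8 m[φ2→X2] = [597, 454, 502, 429]
r8 m[φ3→X8] = [28, 24, 21, 27]
r8 m[φ3→X5] = [138857, 176231, 196808, 179351]
r8 m[X14→φ0] = [22, 23, 15, 18]
r8 m[X14→φ1] = [9003, 6994, 10319, 9863]
r8 m[X8→φ2] = [28, 24, 21, 27]
r8 m[X8→φ3] = [7469, 7476, 5608, 6849]
r8 m[X4→φ1] = [1, 1, 1, 1]
r8 m[X5→φ3] = [1, 1, 1, 1]
r8 m[X2→φ0] = [597, 454, 502, 429]
r8 m[X2→φ2] = [430, 386, 261, 299]
fixed point reached at round 8
b[X14] = ⊗ incoming = [198066, 160862, 154785, 177534]

b[X14] = [198066, 160862, 154785, 177534]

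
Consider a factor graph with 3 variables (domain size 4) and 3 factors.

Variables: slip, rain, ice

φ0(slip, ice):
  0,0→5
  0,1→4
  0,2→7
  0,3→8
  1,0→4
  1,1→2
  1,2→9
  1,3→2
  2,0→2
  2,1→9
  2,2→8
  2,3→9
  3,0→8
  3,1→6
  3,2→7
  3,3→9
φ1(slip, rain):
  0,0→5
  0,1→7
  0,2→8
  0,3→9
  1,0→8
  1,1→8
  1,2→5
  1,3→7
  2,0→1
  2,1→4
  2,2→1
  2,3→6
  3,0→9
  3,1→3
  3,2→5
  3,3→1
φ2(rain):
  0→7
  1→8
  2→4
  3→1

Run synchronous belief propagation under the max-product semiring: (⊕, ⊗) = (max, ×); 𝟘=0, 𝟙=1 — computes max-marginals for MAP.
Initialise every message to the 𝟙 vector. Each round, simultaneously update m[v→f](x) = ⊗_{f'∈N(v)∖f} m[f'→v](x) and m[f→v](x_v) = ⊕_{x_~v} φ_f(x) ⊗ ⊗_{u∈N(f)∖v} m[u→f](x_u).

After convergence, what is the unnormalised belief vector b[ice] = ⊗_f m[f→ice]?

init: all messages = 𝟙 over 4 values
r1 m[φ0→slip] = [8, 9, 9, 9]
r1 m[φ0→ice] = [8, 9, 9, 9]
r1 m[φ1→slip] = [9, 8, 6, 9]
r1 m[φ1→rain] = [9, 8, 8, 9]
r1 m[φ2→rain] = [7, 8, 4, 1]
r1 m[slip→φ0] = [1, 1, 1, 1]
r1 m[slip→φ1] = [1, 1, 1, 1]
r1 m[rain→φ1] = [1, 1, 1, 1]
r1 m[rain→φ2] = [1, 1, 1, 1]
r1 m[ice→φ0] = [1, 1, 1, 1]
r2 m[φ0→slip] = [8, 9, 9, 9]
r2 m[φ0→ice] = [8, 9, 9, 9]
r2 m[φ1→slip] = [9, 8, 6, 9]
r2 m[φ1→rain] = [9, 8, 8, 9]
r2 m[φ2→rain] = [7, 8, 4, 1]
r2 m[slip→φ0] = [9, 8, 6, 9]
r2 m[slip→φ1] = [8, 9, 9, 9]
r2 m[rain→φ1] = [7, 8, 4, 1]
r2 m[rain→φ2] = [9, 8, 8, 9]
r2 m[ice→φ0] = [1, 1, 1, 1]
r3 m[φ0→slip] = [8, 9, 9, 9]
r3 m[φ0→ice] = [72, 54, 72, 81]
r3 m[φ1→slip] = [56, 64, 32, 63]
r3 m[φ1→rain] = [81, 72, 64, 72]
r3 m[φ2→rain] = [7, 8, 4, 1]
r3 m[slip→φ0] = [9, 8, 6, 9]
r3 m[slip→φ1] = [8, 9, 9, 9]
r3 m[rain→φ1] = [7, 8, 4, 1]
r3 m[rain→φ2] = [9, 8, 8, 9]
r3 m[ice→φ0] = [1, 1, 1, 1]
r4 m[φ0→slip] = [8, 9, 9, 9]
r4 m[φ0→ice] = [72, 54, 72, 81]
r4 m[φ1→slip] = [56, 64, 32, 63]
r4 m[φ1→rain] = [81, 72, 64, 72]
r4 m[φ2→rain] = [7, 8, 4, 1]
r4 m[slip→φ0] = [56, 64, 32, 63]
r4 m[slip→φ1] = [8, 9, 9, 9]
r4 m[rain→φ1] = [7, 8, 4, 1]
r4 m[rain→φ2] = [81, 72, 64, 72]
r4 m[ice→φ0] = [1, 1, 1, 1]
r5 m[φ0→slip] = [8, 9, 9, 9]
r5 m[φ0→ice] = [504, 378, 576, 567]
r5 m[φ1→slip] = [56, 64, 32, 63]
r5 m[φ1→rain] = [81, 72, 64, 72]
r5 m[φ2→rain] = [7, 8, 4, 1]
r5 m[slip→φ0] = [56, 64, 32, 63]
r5 m[slip→φ1] = [8, 9, 9, 9]
r5 m[rain→φ1] = [7, 8, 4, 1]
r5 m[rain→φ2] = [81, 72, 64, 72]
r5 m[ice→φ0] = [1, 1, 1, 1]
r6 m[φ0→slip] = [8, 9, 9, 9]
r6 m[φ0→ice] = [504, 378, 576, 567]
r6 m[φ1→slip] = [56, 64, 32, 63]
r6 m[φ1→rain] = [81, 72, 64, 72]
r6 m[φ2→rain] = [7, 8, 4, 1]
r6 m[slip→φ0] = [56, 64, 32, 63]
r6 m[slip→φ1] = [8, 9, 9, 9]
r6 m[rain→φ1] = [7, 8, 4, 1]
r6 m[rain→φ2] = [81, 72, 64, 72]
r6 m[ice→φ0] = [1, 1, 1, 1]
fixed point reached at round 6
b[ice] = ⊗ incoming = [504, 378, 576, 567]

b[ice] = [504, 378, 576, 567]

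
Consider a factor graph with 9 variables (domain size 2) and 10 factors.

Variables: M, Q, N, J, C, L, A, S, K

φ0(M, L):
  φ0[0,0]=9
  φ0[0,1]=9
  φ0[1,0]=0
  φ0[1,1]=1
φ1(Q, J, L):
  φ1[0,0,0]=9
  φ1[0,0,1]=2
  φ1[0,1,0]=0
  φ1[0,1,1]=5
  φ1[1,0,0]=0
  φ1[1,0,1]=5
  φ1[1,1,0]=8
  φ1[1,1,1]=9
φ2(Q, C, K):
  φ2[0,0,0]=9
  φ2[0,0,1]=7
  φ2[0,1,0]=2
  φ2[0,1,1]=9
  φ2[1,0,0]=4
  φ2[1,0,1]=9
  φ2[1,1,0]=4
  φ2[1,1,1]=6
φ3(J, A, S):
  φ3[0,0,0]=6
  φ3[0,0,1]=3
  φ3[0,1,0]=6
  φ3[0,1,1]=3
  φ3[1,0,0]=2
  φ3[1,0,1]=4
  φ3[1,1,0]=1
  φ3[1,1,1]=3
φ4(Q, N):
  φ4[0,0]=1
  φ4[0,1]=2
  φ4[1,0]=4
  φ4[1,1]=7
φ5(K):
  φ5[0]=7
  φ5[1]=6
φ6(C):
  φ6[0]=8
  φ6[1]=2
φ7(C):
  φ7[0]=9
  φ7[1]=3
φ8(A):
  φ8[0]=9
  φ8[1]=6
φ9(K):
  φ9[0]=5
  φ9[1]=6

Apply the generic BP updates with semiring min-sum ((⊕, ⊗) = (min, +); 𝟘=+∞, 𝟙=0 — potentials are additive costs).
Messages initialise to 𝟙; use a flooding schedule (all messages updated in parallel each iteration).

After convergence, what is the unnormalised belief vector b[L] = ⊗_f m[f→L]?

b[L] = [27, 32]

init: all messages = 𝟙 over 2 values
r1 m[φ0→M] = [9, 0]
r1 m[φ0→L] = [0, 1]
r1 m[φ1→Q] = [0, 0]
r1 m[φ1→J] = [0, 0]
r1 m[φ1→L] = [0, 2]
r1 m[φ2→Q] = [2, 4]
r1 m[φ2→C] = [4, 2]
r1 m[φ2→K] = [2, 6]
r1 m[φ3→J] = [3, 1]
r1 m[φ3→A] = [2, 1]
r1 m[φ3→S] = [1, 3]
r1 m[φ4→Q] = [1, 4]
r1 m[φ4→N] = [1, 2]
r1 m[φ5→K] = [7, 6]
r1 m[φ6→C] = [8, 2]
r1 m[φ7→C] = [9, 3]
r1 m[φ8→A] = [9, 6]
r1 m[φ9→K] = [5, 6]
r1 m[M→φ0] = [0, 0]
r1 m[Q→φ1] = [0, 0]
r1 m[Q→φ2] = [0, 0]
r1 m[Q→φ4] = [0, 0]
r1 m[N→φ4] = [0, 0]
r1 m[J→φ1] = [0, 0]
r1 m[J→φ3] = [0, 0]
r1 m[C→φ2] = [0, 0]
r1 m[C→φ6] = [0, 0]
r1 m[C→φ7] = [0, 0]
r1 m[L→φ0] = [0, 0]
r1 m[L→φ1] = [0, 0]
r1 m[A→φ3] = [0, 0]
r1 m[A→φ8] = [0, 0]
r1 m[S→φ3] = [0, 0]
r1 m[K→φ2] = [0, 0]
r1 m[K→φ5] = [0, 0]
r1 m[K→φ9] = [0, 0]
r2 m[φ0→M] = [9, 0]
r2 m[φ0→L] = [0, 1]
r2 m[φ1→Q] = [0, 0]
r2 m[φ1→J] = [0, 0]
r2 m[φ1→L] = [0, 2]
r2 m[φ2→Q] = [2, 4]
r2 m[φ2→C] = [4, 2]
r2 m[φ2→K] = [2, 6]
r2 m[φ3→J] = [3, 1]
r2 m[φ3→A] = [2, 1]
r2 m[φ3→S] = [1, 3]
r2 m[φ4→Q] = [1, 4]
r2 m[φ4→N] = [1, 2]
r2 m[φ5→K] = [7, 6]
r2 m[φ6→C] = [8, 2]
r2 m[φ7→C] = [9, 3]
r2 m[φ8→A] = [9, 6]
r2 m[φ9→K] = [5, 6]
r2 m[M→φ0] = [0, 0]
r2 m[Q→φ1] = [3, 8]
r2 m[Q→φ2] = [1, 4]
r2 m[Q→φ4] = [2, 4]
r2 m[N→φ4] = [0, 0]
r2 m[J→φ1] = [3, 1]
r2 m[J→φ3] = [0, 0]
r2 m[C→φ2] = [17, 5]
r2 m[C→φ6] = [13, 5]
r2 m[C→φ7] = [12, 4]
r2 m[L→φ0] = [0, 2]
r2 m[L→φ1] = [0, 1]
r2 m[A→φ3] = [9, 6]
r2 m[A→φ8] = [2, 1]
r2 m[S→φ3] = [0, 0]
r2 m[K→φ2] = [12, 12]
r2 m[K→φ5] = [7, 12]
r2 m[K→φ9] = [9, 12]
r3 m[φ0→M] = [9, 0]
r3 m[φ0→L] = [0, 1]
r3 m[φ1→Q] = [1, 3]
r3 m[φ1→J] = [6, 3]
r3 m[φ1→L] = [4, 8]
r3 m[φ2→Q] = [19, 21]
r3 m[φ2→C] = [20, 15]
r3 m[φ2→K] = [8, 15]
r3 m[φ3→J] = [9, 7]
r3 m[φ3→A] = [2, 1]
r3 m[φ3→S] = [7, 9]
r3 m[φ4→Q] = [1, 4]
r3 m[φ4→N] = [3, 4]
r3 m[φ5→K] = [7, 6]
r3 m[φ6→C] = [8, 2]
r3 m[φ7→C] = [9, 3]
r3 m[φ8→A] = [9, 6]
r3 m[φ9→K] = [5, 6]
r3 m[M→φ0] = [0, 0]
r3 m[Q→φ1] = [3, 8]
r3 m[Q→φ2] = [1, 4]
r3 m[Q→φ4] = [2, 4]
r3 m[N→φ4] = [0, 0]
r3 m[J→φ1] = [3, 1]
r3 m[J→φ3] = [0, 0]
r3 m[C→φ2] = [17, 5]
r3 m[C→φ6] = [13, 5]
r3 m[C→φ7] = [12, 4]
r3 m[L→φ0] = [0, 2]
r3 m[L→φ1] = [0, 1]
r3 m[A→φ3] = [9, 6]
r3 m[A→φ8] = [2, 1]
r3 m[S→φ3] = [0, 0]
r3 m[K→φ2] = [12, 12]
r3 m[K→φ5] = [7, 12]
r3 m[K→φ9] = [9, 12]
r4 m[φ0→M] = [9, 0]
r4 m[φ0→L] = [0, 1]
r4 m[φ1→Q] = [1, 3]
r4 m[φ1→J] = [6, 3]
r4 m[φ1→L] = [4, 8]
r4 m[φ2→Q] = [19, 21]
r4 m[φ2→C] = [20, 15]
r4 m[φ2→K] = [8, 15]
r4 m[φ3→J] = [9, 7]
r4 m[φ3→A] = [2, 1]
r4 m[φ3→S] = [7, 9]
r4 m[φ4→Q] = [1, 4]
r4 m[φ4→N] = [3, 4]
r4 m[φ5→K] = [7, 6]
r4 m[φ6→C] = [8, 2]
r4 m[φ7→C] = [9, 3]
r4 m[φ8→A] = [9, 6]
r4 m[φ9→K] = [5, 6]
r4 m[M→φ0] = [0, 0]
r4 m[Q→φ1] = [20, 25]
r4 m[Q→φ2] = [2, 7]
r4 m[Q→φ4] = [20, 24]
r4 m[N→φ4] = [0, 0]
r4 m[J→φ1] = [9, 7]
r4 m[J→φ3] = [6, 3]
r4 m[C→φ2] = [17, 5]
r4 m[C→φ6] = [29, 18]
r4 m[C→φ7] = [28, 17]
r4 m[L→φ0] = [4, 8]
r4 m[L→φ1] = [0, 1]
r4 m[A→φ3] = [9, 6]
r4 m[A→φ8] = [2, 1]
r4 m[S→φ3] = [0, 0]
r4 m[K→φ2] = [12, 12]
r4 m[K→φ5] = [13, 21]
r4 m[K→φ9] = [15, 21]
r5 m[φ0→M] = [13, 4]
r5 m[φ0→L] = [0, 1]
r5 m[φ1→Q] = [7, 9]
r5 m[φ1→J] = [23, 20]
r5 m[φ1→L] = [27, 31]
r5 m[φ2→Q] = [19, 21]
r5 m[φ2→C] = [21, 16]
r5 m[φ2→K] = [9, 16]
r5 m[φ3→J] = [9, 7]
r5 m[φ3→A] = [5, 4]
r5 m[φ3→S] = [10, 12]
r5 m[φ4→Q] = [1, 4]
r5 m[φ4→N] = [21, 22]
r5 m[φ5→K] = [7, 6]
r5 m[φ6→C] = [8, 2]
r5 m[φ7→C] = [9, 3]
r5 m[φ8→A] = [9, 6]
r5 m[φ9→K] = [5, 6]
r5 m[M→φ0] = [0, 0]
r5 m[Q→φ1] = [20, 25]
r5 m[Q→φ2] = [2, 7]
r5 m[Q→φ4] = [20, 24]
r5 m[N→φ4] = [0, 0]
r5 m[J→φ1] = [9, 7]
r5 m[J→φ3] = [6, 3]
r5 m[C→φ2] = [17, 5]
r5 m[C→φ6] = [29, 18]
r5 m[C→φ7] = [28, 17]
r5 m[L→φ0] = [4, 8]
r5 m[L→φ1] = [0, 1]
r5 m[A→φ3] = [9, 6]
r5 m[A→φ8] = [2, 1]
r5 m[S→φ3] = [0, 0]
r5 m[K→φ2] = [12, 12]
r5 m[K→φ5] = [13, 21]
r5 m[K→φ9] = [15, 21]
r6 m[φ0→M] = [13, 4]
r6 m[φ0→L] = [0, 1]
r6 m[φ1→Q] = [7, 9]
r6 m[φ1→J] = [23, 20]
r6 m[φ1→L] = [27, 31]
r6 m[φ2→Q] = [19, 21]
r6 m[φ2→C] = [21, 16]
r6 m[φ2→K] = [9, 16]
r6 m[φ3→J] = [9, 7]
r6 m[φ3→A] = [5, 4]
r6 m[φ3→S] = [10, 12]
r6 m[φ4→Q] = [1, 4]
r6 m[φ4→N] = [21, 22]
r6 m[φ5→K] = [7, 6]
r6 m[φ6→C] = [8, 2]
r6 m[φ7→C] = [9, 3]
r6 m[φ8→A] = [9, 6]
r6 m[φ9→K] = [5, 6]
r6 m[M→φ0] = [0, 0]
r6 m[Q→φ1] = [20, 25]
r6 m[Q→φ2] = [8, 13]
r6 m[Q→φ4] = [26, 30]
r6 m[N→φ4] = [0, 0]
r6 m[J→φ1] = [9, 7]
r6 m[J→φ3] = [23, 20]
r6 m[C→φ2] = [17, 5]
r6 m[C→φ6] = [30, 19]
r6 m[C→φ7] = [29, 18]
r6 m[L→φ0] = [27, 31]
r6 m[L→φ1] = [0, 1]
r6 m[A→φ3] = [9, 6]
r6 m[A→φ8] = [5, 4]
r6 m[S→φ3] = [0, 0]
r6 m[K→φ2] = [12, 12]
r6 m[K→φ5] = [14, 22]
r6 m[K→φ9] = [16, 22]
r7 m[φ0→M] = [36, 27]
r7 m[φ0→L] = [0, 1]
r7 m[φ1→Q] = [7, 9]
r7 m[φ1→J] = [23, 20]
r7 m[φ1→L] = [27, 31]
r7 m[φ2→Q] = [19, 21]
r7 m[φ2→C] = [27, 22]
r7 m[φ2→K] = [15, 22]
r7 m[φ3→J] = [9, 7]
r7 m[φ3→A] = [22, 21]
r7 m[φ3→S] = [27, 29]
r7 m[φ4→Q] = [1, 4]
r7 m[φ4→N] = [27, 28]
r7 m[φ5→K] = [7, 6]
r7 m[φ6→C] = [8, 2]
r7 m[φ7→C] = [9, 3]
r7 m[φ8→A] = [9, 6]
r7 m[φ9→K] = [5, 6]
r7 m[M→φ0] = [0, 0]
r7 m[Q→φ1] = [20, 25]
r7 m[Q→φ2] = [8, 13]
r7 m[Q→φ4] = [26, 30]
r7 m[N→φ4] = [0, 0]
r7 m[J→φ1] = [9, 7]
r7 m[J→φ3] = [23, 20]
r7 m[C→φ2] = [17, 5]
r7 m[C→φ6] = [30, 19]
r7 m[C→φ7] = [29, 18]
r7 m[L→φ0] = [27, 31]
r7 m[L→φ1] = [0, 1]
r7 m[A→φ3] = [9, 6]
r7 m[A→φ8] = [5, 4]
r7 m[S→φ3] = [0, 0]
r7 m[K→φ2] = [12, 12]
r7 m[K→φ5] = [14, 22]
r7 m[K→φ9] = [16, 22]
r8 m[φ0→M] = [36, 27]
r8 m[φ0→L] = [0, 1]
r8 m[φ1→Q] = [7, 9]
r8 m[φ1→J] = [23, 20]
r8 m[φ1→L] = [27, 31]
r8 m[φ2→Q] = [19, 21]
r8 m[φ2→C] = [27, 22]
r8 m[φ2→K] = [15, 22]
r8 m[φ3→J] = [9, 7]
r8 m[φ3→A] = [22, 21]
r8 m[φ3→S] = [27, 29]
r8 m[φ4→Q] = [1, 4]
r8 m[φ4→N] = [27, 28]
r8 m[φ5→K] = [7, 6]
r8 m[φ6→C] = [8, 2]
r8 m[φ7→C] = [9, 3]
r8 m[φ8→A] = [9, 6]
r8 m[φ9→K] = [5, 6]
r8 m[M→φ0] = [0, 0]
r8 m[Q→φ1] = [20, 25]
r8 m[Q→φ2] = [8, 13]
r8 m[Q→φ4] = [26, 30]
r8 m[N→φ4] = [0, 0]
r8 m[J→φ1] = [9, 7]
r8 m[J→φ3] = [23, 20]
r8 m[C→φ2] = [17, 5]
r8 m[C→φ6] = [36, 25]
r8 m[C→φ7] = [35, 24]
r8 m[L→φ0] = [27, 31]
r8 m[L→φ1] = [0, 1]
r8 m[A→φ3] = [9, 6]
r8 m[A→φ8] = [22, 21]
r8 m[S→φ3] = [0, 0]
r8 m[K→φ2] = [12, 12]
r8 m[K→φ5] = [20, 28]
r8 m[K→φ9] = [22, 28]
r9 m[φ0→M] = [36, 27]
r9 m[φ0→L] = [0, 1]
r9 m[φ1→Q] = [7, 9]
r9 m[φ1→J] = [23, 20]
r9 m[φ1→L] = [27, 31]
r9 m[φ2→Q] = [19, 21]
r9 m[φ2→C] = [27, 22]
r9 m[φ2→K] = [15, 22]
r9 m[φ3→J] = [9, 7]
r9 m[φ3→A] = [22, 21]
r9 m[φ3→S] = [27, 29]
r9 m[φ4→Q] = [1, 4]
r9 m[φ4→N] = [27, 28]
r9 m[φ5→K] = [7, 6]
r9 m[φ6→C] = [8, 2]
r9 m[φ7→C] = [9, 3]
r9 m[φ8→A] = [9, 6]
r9 m[φ9→K] = [5, 6]
r9 m[M→φ0] = [0, 0]
r9 m[Q→φ1] = [20, 25]
r9 m[Q→φ2] = [8, 13]
r9 m[Q→φ4] = [26, 30]
r9 m[N→φ4] = [0, 0]
r9 m[J→φ1] = [9, 7]
r9 m[J→φ3] = [23, 20]
r9 m[C→φ2] = [17, 5]
r9 m[C→φ6] = [36, 25]
r9 m[C→φ7] = [35, 24]
r9 m[L→φ0] = [27, 31]
r9 m[L→φ1] = [0, 1]
r9 m[A→φ3] = [9, 6]
r9 m[A→φ8] = [22, 21]
r9 m[S→φ3] = [0, 0]
r9 m[K→φ2] = [12, 12]
r9 m[K→φ5] = [20, 28]
r9 m[K→φ9] = [22, 28]
fixed point reached at round 9
b[L] = ⊗ incoming = [27, 32]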